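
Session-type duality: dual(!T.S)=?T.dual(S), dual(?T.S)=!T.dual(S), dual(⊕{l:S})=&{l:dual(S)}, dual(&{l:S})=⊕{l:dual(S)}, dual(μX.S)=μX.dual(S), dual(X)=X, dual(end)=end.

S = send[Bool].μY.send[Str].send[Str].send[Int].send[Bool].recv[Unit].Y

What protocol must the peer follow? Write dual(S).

send[Bool] ↦ recv[Bool]
  μY ↦ μY  (binder kept)
    send[Str] ↦ recv[Str]
      send[Str] ↦ recv[Str]
        send[Int] ↦ recv[Int]
          send[Bool] ↦ recv[Bool]
            recv[Unit] ↦ send[Unit]
              dual(Y) = Y

recv[Bool].μY.recv[Str].recv[Str].recv[Int].recv[Bool].send[Unit].Y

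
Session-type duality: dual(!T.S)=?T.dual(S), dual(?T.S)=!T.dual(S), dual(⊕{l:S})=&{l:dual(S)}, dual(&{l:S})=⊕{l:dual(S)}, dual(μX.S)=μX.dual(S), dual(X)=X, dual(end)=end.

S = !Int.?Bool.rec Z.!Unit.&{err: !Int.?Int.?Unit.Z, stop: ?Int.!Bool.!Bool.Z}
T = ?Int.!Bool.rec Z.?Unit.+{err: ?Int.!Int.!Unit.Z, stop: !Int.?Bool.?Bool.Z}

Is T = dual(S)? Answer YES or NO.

!Int vs ?Int  ✓
  ?Bool vs !Bool  ✓
    rec Z vs rec Z  ✓ (binder kept)
      !Unit vs ?Unit  ✓
        &{err,stop} vs +{err,stop}  ✓ labels match
          case err:
            !Int vs ?Int  ✓
              ?Int vs !Int  ✓
                ?Unit vs !Unit  ✓
                  Z vs Z  ✓
          case stop:
            ?Int vs !Int  ✓
              !Bool vs ?Bool  ✓
                !Bool vs ?Bool  ✓
                  Z vs Z  ✓

YES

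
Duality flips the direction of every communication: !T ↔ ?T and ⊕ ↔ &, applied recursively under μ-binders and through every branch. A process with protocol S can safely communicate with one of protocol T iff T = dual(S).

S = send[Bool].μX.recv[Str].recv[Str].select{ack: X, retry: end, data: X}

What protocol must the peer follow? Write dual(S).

send[Bool] = recv[Bool]
  μX = μX  (μ self-dual)
    recv[Str] = send[Str]
      recv[Str] = send[Str]
        select{ack,retry,data} = offer{ack,retry,data}  (⊕→&)
          [ack]
            X self-dual
          [retry]
            end self-dual
          [data]
            X self-dual

recv[Bool].μX.send[Str].send[Str].offer{ack: X, retry: end, data: X}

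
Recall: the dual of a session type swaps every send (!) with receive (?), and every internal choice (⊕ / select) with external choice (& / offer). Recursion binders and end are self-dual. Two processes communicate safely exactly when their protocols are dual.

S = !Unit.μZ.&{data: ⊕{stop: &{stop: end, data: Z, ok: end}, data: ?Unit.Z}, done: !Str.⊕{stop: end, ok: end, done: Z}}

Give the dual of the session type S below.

?Unit.μZ.⊕{data: &{stop: ⊕{stop: end, data: Z, ok: end}, data: !Unit.Z}, done: ?Str.&{stop: end, ok: end, done: Z}}

!Unit = ?Unit
  μZ = μZ  (binder kept)
    &{data,done} = ⊕{data,done}  (external→internal)
      case data:
        ⊕{stop,data} = &{stop,data}  (select→offer)
          case stop:
            &{stop,data,ok} = ⊕{stop,data,ok}  (external→internal)
              case stop:
                end ↦ end
              case data:
                Z ↦ Z
              case ok:
                end ↦ end
          case data:
            ?Unit = !Unit
              Z ↦ Z
      case done:
        !Str = ?Str
          ⊕{stop,ok,done} = &{stop,ok,done}  (select→offer)
            case stop:
              end ↦ end
            case ok:
              end ↦ end
            case done:
              Z ↦ Z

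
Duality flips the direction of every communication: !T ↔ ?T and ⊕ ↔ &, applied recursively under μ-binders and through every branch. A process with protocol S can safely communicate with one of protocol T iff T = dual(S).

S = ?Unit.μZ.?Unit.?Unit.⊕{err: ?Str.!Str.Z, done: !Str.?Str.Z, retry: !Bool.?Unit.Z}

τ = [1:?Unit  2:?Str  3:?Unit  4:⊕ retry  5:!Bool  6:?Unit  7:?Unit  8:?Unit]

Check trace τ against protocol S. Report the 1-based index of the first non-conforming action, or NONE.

step 1: ?Unit  ✓  residual = μZ.…
step 2: got ?Str, protocol expects ?Unit  ✗

2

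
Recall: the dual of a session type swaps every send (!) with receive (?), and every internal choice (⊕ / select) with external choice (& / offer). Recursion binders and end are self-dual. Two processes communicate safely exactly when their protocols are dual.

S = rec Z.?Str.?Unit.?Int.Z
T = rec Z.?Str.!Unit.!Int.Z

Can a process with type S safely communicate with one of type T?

NO

rec Z | rec Z  ok (binder kept)
  ?Str | ?Str  ✗ same direction on both sides — not dual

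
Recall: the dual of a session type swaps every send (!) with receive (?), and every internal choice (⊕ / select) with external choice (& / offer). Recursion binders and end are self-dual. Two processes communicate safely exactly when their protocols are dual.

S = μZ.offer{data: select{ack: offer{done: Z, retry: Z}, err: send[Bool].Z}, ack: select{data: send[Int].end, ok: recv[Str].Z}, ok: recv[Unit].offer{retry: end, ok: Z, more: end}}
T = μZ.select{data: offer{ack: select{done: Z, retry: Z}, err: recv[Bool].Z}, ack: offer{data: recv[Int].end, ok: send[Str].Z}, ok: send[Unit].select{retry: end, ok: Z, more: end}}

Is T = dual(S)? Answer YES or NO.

YES

μZ vs μZ  ok (rec unchanged)
  offer{data,ack,ok} vs select{data,ack,ok}  ok same labels
    case data:
      select{ack,err} vs offer{ack,err}  ok same labels
        case ack:
          offer{done,retry} vs select{done,retry}  ok same labels
            case done:
              Z vs Z  ok
            case retry:
              Z vs Z  ok
        case err:
          send[Bool] vs recv[Bool]  ok
            Z vs Z  ok
    case ack:
      select{data,ok} vs offer{data,ok}  ok same labels
        case data:
          send[Int] vs recv[Int]  ok
            end vs end  ok
        case ok:
          recv[Str] vs send[Str]  ok
            Z vs Z  ok
    case ok:
      recv[Unit] vs send[Unit]  ok
        offer{retry,ok,more} vs select{retry,ok,more}  ok same labels
          case retry:
            end vs end  ok
          case ok:
            Z vs Z  ok
          case more:
            end vs end  ok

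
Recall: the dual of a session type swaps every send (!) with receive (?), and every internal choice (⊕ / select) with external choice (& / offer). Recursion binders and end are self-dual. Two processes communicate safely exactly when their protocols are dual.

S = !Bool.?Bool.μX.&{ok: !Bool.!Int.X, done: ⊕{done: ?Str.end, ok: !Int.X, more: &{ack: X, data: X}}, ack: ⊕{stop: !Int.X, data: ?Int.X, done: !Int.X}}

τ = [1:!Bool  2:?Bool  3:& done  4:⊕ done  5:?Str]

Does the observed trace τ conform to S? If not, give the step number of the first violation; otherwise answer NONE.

@1 !Bool  match  residual = ?Bool.μX.…
@2 ?Bool  match  residual = μX.…
@3 & done  match  residual = ⊕{done: ?Str.end, ok: !Int.μX.…, more: &{ack: μX.…, data: μX.…}}
@4 ⊕ done  match  residual = ?Str.end
@5 ?Str  match  residual = end
all 5 steps conform

NONE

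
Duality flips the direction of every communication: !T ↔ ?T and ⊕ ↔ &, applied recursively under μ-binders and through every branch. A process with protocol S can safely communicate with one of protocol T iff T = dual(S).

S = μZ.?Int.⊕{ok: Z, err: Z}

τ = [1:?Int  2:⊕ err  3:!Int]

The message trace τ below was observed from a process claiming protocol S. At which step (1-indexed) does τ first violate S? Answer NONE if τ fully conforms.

[1] ?Int  ✓  state: ⊕{ok: μZ.…, err: μZ.…}
[2] ⊕ err  ✓  state: μZ.…
[3] got !Int, protocol expects ?Int  ✗

3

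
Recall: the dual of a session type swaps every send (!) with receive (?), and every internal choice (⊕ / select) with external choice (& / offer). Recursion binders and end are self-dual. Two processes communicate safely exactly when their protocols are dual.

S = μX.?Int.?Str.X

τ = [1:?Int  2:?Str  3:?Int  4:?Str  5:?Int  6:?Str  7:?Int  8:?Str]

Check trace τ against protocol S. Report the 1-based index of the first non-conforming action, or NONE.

NONE

@1 ?Int  match  residual = ?Str.μX.…
@2 ?Str  match  residual = μX.…
@3 ?Int  match  residual = ?Str.μX.…
@4 ?Str  match  residual = μX.…
@5 ?Int  match  residual = ?Str.μX.…
@6 ?Str  match  residual = μX.…
@7 ?Int  match  residual = ?Str.μX.…
@8 ?Str  match  residual = μX.…
τ conforms to S (length 8)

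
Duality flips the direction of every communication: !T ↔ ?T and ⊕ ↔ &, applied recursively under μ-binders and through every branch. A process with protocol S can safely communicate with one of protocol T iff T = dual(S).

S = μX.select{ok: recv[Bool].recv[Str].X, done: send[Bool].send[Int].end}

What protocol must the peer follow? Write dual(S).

μX → μX  (μ self-dual)
  select{ok,done} → offer{ok,done}  (⊕→&)
    [ok]
      recv[Bool] → send[Bool]
        recv[Str] → send[Str]
          X self-dual
    [done]
      send[Bool] → recv[Bool]
        send[Int] → recv[Int]
          end self-dual

μX.offer{ok: send[Bool].send[Str].X, done: recv[Bool].recv[Int].end}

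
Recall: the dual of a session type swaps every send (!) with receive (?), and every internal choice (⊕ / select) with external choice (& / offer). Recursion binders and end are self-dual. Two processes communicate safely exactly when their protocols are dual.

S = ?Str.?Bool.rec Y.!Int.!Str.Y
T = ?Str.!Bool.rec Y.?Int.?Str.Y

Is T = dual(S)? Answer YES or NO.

?Str vs ?Str  ✗ same direction on both sides — not dual

NO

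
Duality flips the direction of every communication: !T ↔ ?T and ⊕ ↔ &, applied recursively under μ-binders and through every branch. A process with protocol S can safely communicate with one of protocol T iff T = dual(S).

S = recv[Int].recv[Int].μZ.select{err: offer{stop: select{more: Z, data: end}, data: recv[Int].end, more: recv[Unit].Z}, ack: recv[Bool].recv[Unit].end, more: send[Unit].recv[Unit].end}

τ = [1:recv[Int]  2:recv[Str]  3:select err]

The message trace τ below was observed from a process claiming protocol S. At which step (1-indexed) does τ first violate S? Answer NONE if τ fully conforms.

2

[1] recv[Int]  match  now at recv[Int].μZ.…
[2] got recv[Str], protocol expects recv[Int]  ✗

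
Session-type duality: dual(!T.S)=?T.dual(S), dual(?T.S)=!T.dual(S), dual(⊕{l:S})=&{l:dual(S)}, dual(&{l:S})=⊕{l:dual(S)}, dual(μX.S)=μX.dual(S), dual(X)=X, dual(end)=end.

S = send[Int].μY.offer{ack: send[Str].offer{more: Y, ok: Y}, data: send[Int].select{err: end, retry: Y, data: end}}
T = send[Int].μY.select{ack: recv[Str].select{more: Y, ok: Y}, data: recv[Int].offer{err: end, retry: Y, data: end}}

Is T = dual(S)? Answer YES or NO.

send[Int] | send[Int]  ✗ same direction on both sides — not dual

NO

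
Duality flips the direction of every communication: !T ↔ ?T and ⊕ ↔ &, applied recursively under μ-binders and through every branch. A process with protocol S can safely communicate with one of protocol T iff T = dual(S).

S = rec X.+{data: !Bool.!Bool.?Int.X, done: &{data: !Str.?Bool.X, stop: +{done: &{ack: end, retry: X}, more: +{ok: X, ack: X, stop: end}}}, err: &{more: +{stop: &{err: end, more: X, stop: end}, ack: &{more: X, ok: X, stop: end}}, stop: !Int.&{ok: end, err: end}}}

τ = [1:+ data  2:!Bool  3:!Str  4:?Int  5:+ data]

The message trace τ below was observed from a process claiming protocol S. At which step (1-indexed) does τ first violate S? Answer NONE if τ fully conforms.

[1] + data  ✓  state: !Bool.!Bool.?Int.rec X.…
[2] !Bool  ✓  state: !Bool.?Int.rec X.…
[3] got !Str, protocol expects !Bool  ✗

3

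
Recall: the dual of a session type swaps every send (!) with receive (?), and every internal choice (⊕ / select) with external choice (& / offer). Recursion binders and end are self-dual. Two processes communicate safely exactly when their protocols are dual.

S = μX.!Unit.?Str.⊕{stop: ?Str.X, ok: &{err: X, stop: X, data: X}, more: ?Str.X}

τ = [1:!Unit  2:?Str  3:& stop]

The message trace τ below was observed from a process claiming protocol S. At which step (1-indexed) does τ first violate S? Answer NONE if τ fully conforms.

3

[1] !Unit  ok  cont: ?Str.⊕{stop: ?Str.μX.…, ok: &{err: μX.…, stop: μX.…, data: μX.…}, more: ?Str.μX.…}
[2] ?Str  ok  cont: ⊕{stop: ?Str.μX.…, ok: &{err: μX.…, stop: μX.…, data: μX.…}, more: ?Str.μX.…}
[3] got & stop, protocol expects ⊕ stop or ⊕ ok or ⊕ more  ✗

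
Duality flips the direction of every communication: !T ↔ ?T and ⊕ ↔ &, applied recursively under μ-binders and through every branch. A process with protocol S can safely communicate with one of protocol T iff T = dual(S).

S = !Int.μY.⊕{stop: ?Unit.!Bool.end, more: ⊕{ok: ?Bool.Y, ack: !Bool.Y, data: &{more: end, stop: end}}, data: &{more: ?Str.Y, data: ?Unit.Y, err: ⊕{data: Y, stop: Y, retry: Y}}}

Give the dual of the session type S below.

!Int = ?Int
  μY = μY  (rec unchanged)
    ⊕{stop,more,data} = &{stop,more,data}  (⊕→&)
      • stop:
        ?Unit = !Unit
          !Bool = ?Bool
            end self-dual
      • more:
        ⊕{ok,ack,data} = &{ok,ack,data}  (⊕→&)
          • ok:
            ?Bool = !Bool
              Y self-dual
          • ack:
            !Bool = ?Bool
              Y self-dual
          • data:
            &{more,stop} = ⊕{more,stop}  (external→internal)
              • more:
                end self-dual
              • stop:
                end self-dual
      • data:
        &{more,data,err} = ⊕{more,data,err}  (external→internal)
          • more:
            ?Str = !Str
              Y self-dual
          • data:
            ?Unit = !Unit
              Y self-dual
          • err:
            ⊕{data,stop,retry} = &{data,stop,retry}  (⊕→&)
              • data:
                Y self-dual
              • stop:
                Y self-dual
              • retry:
                Y self-dual

?Int.μY.&{stop: !Unit.?Bool.end, more: &{ok: !Bool.Y, ack: ?Bool.Y, data: ⊕{more: end, stop: end}}, data: ⊕{more: !Str.Y, data: !Unit.Y, err: &{data: Y, stop: Y, retry: Y}}}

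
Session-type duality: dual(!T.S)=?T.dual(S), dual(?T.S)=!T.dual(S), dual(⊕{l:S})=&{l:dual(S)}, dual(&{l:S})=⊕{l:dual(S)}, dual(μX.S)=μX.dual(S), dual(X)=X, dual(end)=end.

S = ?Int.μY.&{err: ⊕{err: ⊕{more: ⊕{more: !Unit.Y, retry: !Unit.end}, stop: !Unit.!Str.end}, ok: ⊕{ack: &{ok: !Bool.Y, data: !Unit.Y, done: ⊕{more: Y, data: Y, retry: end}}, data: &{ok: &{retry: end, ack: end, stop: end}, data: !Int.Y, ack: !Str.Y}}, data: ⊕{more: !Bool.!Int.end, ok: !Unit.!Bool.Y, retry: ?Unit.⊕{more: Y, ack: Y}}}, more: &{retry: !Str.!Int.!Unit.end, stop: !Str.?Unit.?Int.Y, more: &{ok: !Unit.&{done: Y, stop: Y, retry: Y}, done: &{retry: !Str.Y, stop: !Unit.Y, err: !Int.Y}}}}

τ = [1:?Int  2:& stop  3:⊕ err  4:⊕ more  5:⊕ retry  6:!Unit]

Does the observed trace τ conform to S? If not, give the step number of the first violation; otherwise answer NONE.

2

step 1: ?Int  ✓  now at μY.…
step 2: got & stop, protocol expects & err or & more  ✗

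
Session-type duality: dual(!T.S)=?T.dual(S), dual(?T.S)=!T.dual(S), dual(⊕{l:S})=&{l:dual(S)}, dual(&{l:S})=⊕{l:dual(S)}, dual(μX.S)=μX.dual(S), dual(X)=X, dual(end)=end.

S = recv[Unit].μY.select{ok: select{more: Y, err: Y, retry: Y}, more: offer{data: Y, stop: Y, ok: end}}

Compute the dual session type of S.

recv[Unit] → send[Unit]
  μY → μY  (μ self-dual)
    select{ok,more} → offer{ok,more}  (⊕→&)
      case ok:
        select{more,err,retry} → offer{more,err,retry}  (⊕→&)
          case more:
            Y ↦ Y
          case err:
            Y ↦ Y
          case retry:
            Y ↦ Y
      case more:
        offer{data,stop,ok} → select{data,stop,ok}  (&→⊕)
          case data:
            Y ↦ Y
          case stop:
            Y ↦ Y
          case ok:
            end ↦ end

send[Unit].μY.offer{ok: offer{more: Y, err: Y, retry: Y}, more: select{data: Y, stop: Y, ok: end}}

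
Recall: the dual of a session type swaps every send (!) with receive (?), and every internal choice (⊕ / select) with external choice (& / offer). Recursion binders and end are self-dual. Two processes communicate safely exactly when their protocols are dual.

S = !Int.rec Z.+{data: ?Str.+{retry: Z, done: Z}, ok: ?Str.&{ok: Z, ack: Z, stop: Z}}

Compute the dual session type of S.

?Int.rec Z.&{data: !Str.&{retry: Z, done: Z}, ok: !Str.+{ok: Z, ack: Z, stop: Z}}

!Int = ?Int
  rec Z = rec Z  (binder kept)
    +{data,ok} = &{data,ok}  (⊕→&)
      [data]
        ?Str = !Str
          +{retry,done} = &{retry,done}  (⊕→&)
            [retry]
              dual(Z) = Z
            [done]
              dual(Z) = Z
      [ok]
        ?Str = !Str
          &{ok,ack,stop} = +{ok,ack,stop}  (&→⊕)
            [ok]
              dual(Z) = Z
            [ack]
              dual(Z) = Z
            [stop]
              dual(Z) = Z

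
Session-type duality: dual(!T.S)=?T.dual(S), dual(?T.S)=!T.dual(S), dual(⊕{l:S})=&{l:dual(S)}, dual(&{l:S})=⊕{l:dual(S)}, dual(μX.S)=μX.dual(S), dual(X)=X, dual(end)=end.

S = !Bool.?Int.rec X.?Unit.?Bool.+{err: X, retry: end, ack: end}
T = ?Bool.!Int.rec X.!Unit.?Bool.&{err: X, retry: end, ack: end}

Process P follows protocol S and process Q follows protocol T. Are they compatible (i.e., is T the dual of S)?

!Bool | ?Bool  ok
  ?Int | !Int  ok
    rec X | rec X  ok (μ self-dual)
      ?Unit | !Unit  ok
        ?Bool | ?Bool  ✗ same direction on both sides — not dual

NO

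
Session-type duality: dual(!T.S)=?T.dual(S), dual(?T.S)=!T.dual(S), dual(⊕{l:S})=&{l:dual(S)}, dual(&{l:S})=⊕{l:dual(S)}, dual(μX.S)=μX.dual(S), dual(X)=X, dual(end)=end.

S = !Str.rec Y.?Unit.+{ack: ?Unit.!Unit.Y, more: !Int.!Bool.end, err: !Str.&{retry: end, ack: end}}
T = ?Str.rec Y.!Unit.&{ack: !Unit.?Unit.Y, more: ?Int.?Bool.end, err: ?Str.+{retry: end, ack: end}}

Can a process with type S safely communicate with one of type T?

!Str | ?Str  match
  rec Y | rec Y  match (μ self-dual)
    ?Unit | !Unit  match
      +{ack,more,err} | &{ack,more,err}  match same labels
        [ack]
          ?Unit | !Unit  match
            !Unit | ?Unit  match
              Y | Y  match
        [more]
          !Int | ?Int  match
            !Bool | ?Bool  match
              end | end  match
        [err]
          !Str | ?Str  match
            &{retry,ack} | +{retry,ack}  match same labels
              [retry]
                end | end  match
              [ack]
                end | end  match

YES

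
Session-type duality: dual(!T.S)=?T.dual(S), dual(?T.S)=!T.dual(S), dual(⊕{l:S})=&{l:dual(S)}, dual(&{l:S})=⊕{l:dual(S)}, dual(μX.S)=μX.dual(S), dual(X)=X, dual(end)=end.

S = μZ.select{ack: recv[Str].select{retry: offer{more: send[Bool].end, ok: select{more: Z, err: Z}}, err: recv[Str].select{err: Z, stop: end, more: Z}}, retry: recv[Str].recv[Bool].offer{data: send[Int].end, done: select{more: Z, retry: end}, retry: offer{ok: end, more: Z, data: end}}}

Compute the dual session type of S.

μZ → μZ  (binder kept)
  select{ack,retry} → offer{ack,retry}  (select→offer)
    [ack]
      recv[Str] → send[Str]
        select{retry,err} → offer{retry,err}  (select→offer)
          [retry]
            offer{more,ok} → select{more,ok}  (&→⊕)
              [more]
                send[Bool] → recv[Bool]
                  end ↦ end
              [ok]
                select{more,err} → offer{more,err}  (select→offer)
                  [more]
                    Z ↦ Z
                  [err]
                    Z ↦ Z
          [err]
            recv[Str] → send[Str]
              select{err,stop,more} → offer{err,stop,more}  (select→offer)
                [err]
                  Z ↦ Z
                [stop]
                  end ↦ end
                [more]
                  Z ↦ Z
    [retry]
      recv[Str] → send[Str]
        recv[Bool] → send[Bool]
          offer{data,done,retry} → select{data,done,retry}  (&→⊕)
            [data]
              send[Int] → recv[Int]
                end ↦ end
            [done]
              select{more,retry} → offer{more,retry}  (select→offer)
                [more]
                  Z ↦ Z
                [retry]
                  end ↦ end
            [retry]
              offer{ok,more,data} → select{ok,more,data}  (&→⊕)
                [ok]
                  end ↦ end
                [more]
                  Z ↦ Z
                [data]
                  end ↦ end

μZ.offer{ack: send[Str].offer{retry: select{more: recv[Bool].end, ok: offer{more: Z, err: Z}}, err: send[Str].offer{err: Z, stop: end, more: Z}}, retry: send[Str].send[Bool].select{data: recv[Int].end, done: offer{more: Z, retry: end}, retry: select{ok: end, more: Z, data: end}}}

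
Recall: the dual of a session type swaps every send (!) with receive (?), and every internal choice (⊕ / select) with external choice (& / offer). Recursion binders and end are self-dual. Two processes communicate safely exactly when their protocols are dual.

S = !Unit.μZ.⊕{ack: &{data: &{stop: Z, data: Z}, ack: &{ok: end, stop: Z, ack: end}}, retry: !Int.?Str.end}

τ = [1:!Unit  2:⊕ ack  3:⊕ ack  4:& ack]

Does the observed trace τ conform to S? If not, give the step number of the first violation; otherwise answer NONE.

@1 !Unit  match  now at μZ.…
@2 ⊕ ack  match  now at &{data: &{stop: μZ.…, data: μZ.…}, ack: &{ok: end, stop: μZ.…, ack: end}}
@3 got ⊕ ack, protocol expects & data or & ack  ✗

3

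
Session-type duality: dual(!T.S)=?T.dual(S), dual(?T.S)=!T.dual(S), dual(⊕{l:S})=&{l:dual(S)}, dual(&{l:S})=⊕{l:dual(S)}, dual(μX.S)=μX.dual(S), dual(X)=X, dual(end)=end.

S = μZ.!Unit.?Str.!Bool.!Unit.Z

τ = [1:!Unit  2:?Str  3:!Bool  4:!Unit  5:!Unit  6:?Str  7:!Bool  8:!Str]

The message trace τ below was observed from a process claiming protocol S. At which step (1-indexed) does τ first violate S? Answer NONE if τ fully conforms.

step 1: !Unit  ok  cont: ?Str.!Bool.!Unit.μZ.…
step 2: ?Str  ok  cont: !Bool.!Unit.μZ.…
step 3: !Bool  ok  cont: !Unit.μZ.…
step 4: !Unit  ok  cont: μZ.…
step 5: !Unit  ok  cont: ?Str.!Bool.!Unit.μZ.…
step 6: ?Str  ok  cont: !Bool.!Unit.μZ.…
step 7: !Bool  ok  cont: !Unit.μZ.…
step 8: got !Str, protocol expects !Unit  ✗

8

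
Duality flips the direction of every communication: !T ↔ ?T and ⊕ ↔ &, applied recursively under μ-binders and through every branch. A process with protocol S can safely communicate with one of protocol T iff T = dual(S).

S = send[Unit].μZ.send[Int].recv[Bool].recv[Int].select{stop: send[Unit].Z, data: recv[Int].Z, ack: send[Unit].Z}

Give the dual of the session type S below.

recv[Unit].μZ.recv[Int].send[Bool].send[Int].offer{stop: recv[Unit].Z, data: send[Int].Z, ack: recv[Unit].Z}

send[Unit] → recv[Unit]
  μZ → μZ  (binder kept)
    send[Int] → recv[Int]
      recv[Bool] → send[Bool]
        recv[Int] → send[Int]
          select{stop,data,ack} → offer{stop,data,ack}  (internal→external)
            case stop:
              send[Unit] → recv[Unit]
                Z self-dual
            case data:
              recv[Int] → send[Int]
                Z self-dual
            case ack:
              send[Unit] → recv[Unit]
                Z self-dual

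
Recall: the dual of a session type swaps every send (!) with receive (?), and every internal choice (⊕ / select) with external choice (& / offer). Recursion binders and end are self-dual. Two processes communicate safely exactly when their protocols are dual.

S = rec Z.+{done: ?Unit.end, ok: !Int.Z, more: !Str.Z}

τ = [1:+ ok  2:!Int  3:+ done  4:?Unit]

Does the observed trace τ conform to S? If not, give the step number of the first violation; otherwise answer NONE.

step 1: + ok  ✓  state: !Int.rec Z.…
step 2: !Int  ✓  state: rec Z.…
step 3: + done  ✓  state: ?Unit.end
step 4: ?Unit  ✓  state: end
all 4 steps conform

NONE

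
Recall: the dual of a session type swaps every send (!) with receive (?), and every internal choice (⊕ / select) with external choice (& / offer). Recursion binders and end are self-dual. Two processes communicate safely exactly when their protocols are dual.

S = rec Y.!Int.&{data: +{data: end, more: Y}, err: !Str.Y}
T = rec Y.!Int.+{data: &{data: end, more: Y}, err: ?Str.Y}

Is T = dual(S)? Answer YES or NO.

rec Y ‖ rec Y  match (rec unchanged)
  !Int ‖ !Int  ✗ same direction on both sides — not dual

NO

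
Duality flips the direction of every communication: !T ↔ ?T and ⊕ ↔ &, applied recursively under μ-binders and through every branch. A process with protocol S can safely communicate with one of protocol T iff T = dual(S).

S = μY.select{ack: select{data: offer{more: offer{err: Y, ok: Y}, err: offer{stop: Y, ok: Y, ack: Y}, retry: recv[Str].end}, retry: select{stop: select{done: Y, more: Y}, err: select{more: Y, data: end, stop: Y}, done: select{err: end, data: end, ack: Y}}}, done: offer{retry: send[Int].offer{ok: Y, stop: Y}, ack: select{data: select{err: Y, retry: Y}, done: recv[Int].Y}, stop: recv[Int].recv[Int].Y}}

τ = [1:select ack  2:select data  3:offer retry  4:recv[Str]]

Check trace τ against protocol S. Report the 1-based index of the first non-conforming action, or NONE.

NONE

step 1: select ack  ok  now at select{data: offer{more: offer{err: μY.…, ok: μY.…}, err: offer{stop: μY.…, ok: μY.…, ack: μY.…}, retry: recv[Str].end}, retry: select{stop: select{done: μY.…, more: μY.…}, err: select{more: μY.…, data: end, stop: μY.…}, done: select{err: end, data: end, ack: μY.…}}}
step 2: select data  ok  now at offer{more: offer{err: μY.…, ok: μY.…}, err: offer{stop: μY.…, ok: μY.…, ack: μY.…}, retry: recv[Str].end}
step 3: offer retry  ok  now at recv[Str].end
step 4: recv[Str]  ok  now at end
τ conforms to S (length 4)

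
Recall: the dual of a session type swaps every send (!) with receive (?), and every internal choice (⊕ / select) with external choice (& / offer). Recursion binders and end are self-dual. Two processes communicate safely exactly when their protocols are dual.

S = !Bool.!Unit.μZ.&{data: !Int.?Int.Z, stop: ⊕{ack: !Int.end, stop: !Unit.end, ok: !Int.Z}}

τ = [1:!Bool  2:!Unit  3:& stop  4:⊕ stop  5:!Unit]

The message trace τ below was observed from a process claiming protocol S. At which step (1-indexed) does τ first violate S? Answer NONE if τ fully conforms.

step 1: !Bool  ✓  state: !Unit.μZ.…
step 2: !Unit  ✓  state: μZ.…
step 3: & stop  ✓  state: ⊕{ack: !Int.end, stop: !Unit.end, ok: !Int.μZ.…}
step 4: ⊕ stop  ✓  state: !Unit.end
step 5: !Unit  ✓  state: end
all 5 steps conform

NONE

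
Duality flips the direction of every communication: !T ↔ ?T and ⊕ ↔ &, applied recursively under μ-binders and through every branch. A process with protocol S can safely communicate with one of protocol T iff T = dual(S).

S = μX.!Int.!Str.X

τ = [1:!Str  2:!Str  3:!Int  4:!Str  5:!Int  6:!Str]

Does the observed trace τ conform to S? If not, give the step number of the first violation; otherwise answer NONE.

@1 got !Str, protocol expects !Int  ✗

1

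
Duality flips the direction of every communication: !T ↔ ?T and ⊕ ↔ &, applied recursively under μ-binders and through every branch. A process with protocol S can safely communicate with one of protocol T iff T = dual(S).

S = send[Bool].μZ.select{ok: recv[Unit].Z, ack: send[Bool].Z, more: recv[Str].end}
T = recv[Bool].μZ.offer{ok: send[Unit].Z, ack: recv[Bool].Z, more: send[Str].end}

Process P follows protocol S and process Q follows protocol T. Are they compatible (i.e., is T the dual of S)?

YES

send[Bool] vs recv[Bool]  ok
  μZ vs μZ  ok (binder kept)
    select{ok,ack,more} vs offer{ok,ack,more}  ok labels match
      • ok:
        recv[Unit] vs send[Unit]  ok
          Z vs Z  ok
      • ack:
        send[Bool] vs recv[Bool]  ok
          Z vs Z  ok
      • more:
        recv[Str] vs send[Str]  ok
          end vs end  ok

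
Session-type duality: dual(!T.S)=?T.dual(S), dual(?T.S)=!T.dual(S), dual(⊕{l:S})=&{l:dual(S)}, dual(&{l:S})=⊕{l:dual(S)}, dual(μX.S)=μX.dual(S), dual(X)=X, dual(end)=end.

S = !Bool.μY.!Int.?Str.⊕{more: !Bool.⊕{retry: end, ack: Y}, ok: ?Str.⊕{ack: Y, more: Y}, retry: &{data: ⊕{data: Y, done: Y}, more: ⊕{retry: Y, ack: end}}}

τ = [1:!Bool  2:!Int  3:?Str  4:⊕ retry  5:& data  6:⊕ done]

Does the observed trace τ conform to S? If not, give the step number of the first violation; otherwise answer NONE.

NONE

step 1: !Bool  ✓  residual = μY.…
step 2: !Int  ✓  residual = ?Str.⊕{more: !Bool.⊕{retry: end, ack: μY.…}, ok: ?Str.⊕{ack: μY.…, more: μY.…}, retry: &{data: ⊕{data: μY.…, done: μY.…}, more: ⊕{retry: μY.…, ack: end}}}
step 3: ?Str  ✓  residual = ⊕{more: !Bool.⊕{retry: end, ack: μY.…}, ok: ?Str.⊕{ack: μY.…, more: μY.…}, retry: &{data: ⊕{data: μY.…, done: μY.…}, more: ⊕{retry: μY.…, ack: end}}}
step 4: ⊕ retry  ✓  residual = &{data: ⊕{data: μY.…, done: μY.…}, more: ⊕{retry: μY.…, ack: end}}
step 5: & data  ✓  residual = ⊕{data: μY.…, done: μY.…}
step 6: ⊕ done  ✓  residual = μY.…
τ conforms to S (length 6)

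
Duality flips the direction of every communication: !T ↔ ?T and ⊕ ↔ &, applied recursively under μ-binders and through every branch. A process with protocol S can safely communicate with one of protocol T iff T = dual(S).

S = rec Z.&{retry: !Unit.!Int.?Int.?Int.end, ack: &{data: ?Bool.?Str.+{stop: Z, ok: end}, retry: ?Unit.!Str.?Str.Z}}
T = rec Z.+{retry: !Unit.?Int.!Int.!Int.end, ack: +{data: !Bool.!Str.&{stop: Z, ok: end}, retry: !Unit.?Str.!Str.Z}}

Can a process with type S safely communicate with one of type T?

NO

rec Z ‖ rec Z  match (rec unchanged)
  &{retry,ack} ‖ +{retry,ack}  match same labels
    [retry]
      !Unit ‖ !Unit  ✗ same direction on both sides — not dual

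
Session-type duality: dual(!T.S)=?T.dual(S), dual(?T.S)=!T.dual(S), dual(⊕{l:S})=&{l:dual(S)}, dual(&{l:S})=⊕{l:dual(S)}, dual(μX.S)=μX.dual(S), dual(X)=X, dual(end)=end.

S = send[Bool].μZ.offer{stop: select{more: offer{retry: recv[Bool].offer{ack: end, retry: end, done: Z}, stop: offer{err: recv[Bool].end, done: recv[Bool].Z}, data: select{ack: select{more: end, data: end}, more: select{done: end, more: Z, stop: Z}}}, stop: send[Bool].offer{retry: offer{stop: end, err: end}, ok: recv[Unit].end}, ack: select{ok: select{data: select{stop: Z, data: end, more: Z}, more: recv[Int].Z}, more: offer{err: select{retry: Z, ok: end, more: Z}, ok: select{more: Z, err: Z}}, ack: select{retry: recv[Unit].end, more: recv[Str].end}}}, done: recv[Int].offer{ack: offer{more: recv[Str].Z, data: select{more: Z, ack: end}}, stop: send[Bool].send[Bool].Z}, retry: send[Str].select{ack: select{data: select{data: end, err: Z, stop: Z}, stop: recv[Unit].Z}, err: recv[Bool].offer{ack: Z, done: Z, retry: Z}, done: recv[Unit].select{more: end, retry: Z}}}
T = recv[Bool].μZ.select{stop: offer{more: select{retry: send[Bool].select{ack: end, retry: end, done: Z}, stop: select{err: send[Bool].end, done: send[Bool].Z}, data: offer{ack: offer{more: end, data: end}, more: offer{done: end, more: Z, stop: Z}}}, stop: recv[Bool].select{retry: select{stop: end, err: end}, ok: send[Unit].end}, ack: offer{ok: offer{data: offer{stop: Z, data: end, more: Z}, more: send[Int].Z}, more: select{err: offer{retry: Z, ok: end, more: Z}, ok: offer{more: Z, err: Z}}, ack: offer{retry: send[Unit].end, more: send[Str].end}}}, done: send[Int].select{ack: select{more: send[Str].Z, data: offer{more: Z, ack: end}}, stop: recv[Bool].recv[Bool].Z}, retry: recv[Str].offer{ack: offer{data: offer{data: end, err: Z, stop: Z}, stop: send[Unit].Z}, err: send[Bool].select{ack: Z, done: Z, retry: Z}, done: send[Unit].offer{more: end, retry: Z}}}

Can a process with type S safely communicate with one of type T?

YES

send[Bool] ‖ recv[Bool]  ok
  μZ ‖ μZ  ok (μ self-dual)
    offer{stop,done,retry} ‖ select{stop,done,retry}  ok label sets agree
      case stop:
        select{more,stop,ack} ‖ offer{more,stop,ack}  ok label sets agree
          case more:
            offer{retry,stop,data} ‖ select{retry,stop,data}  ok label sets agree
              case retry:
                recv[Bool] ‖ send[Bool]  ok
                  offer{ack,retry,done} ‖ select{ack,retry,done}  ok label sets agree
                    case ack:
                      end ‖ end  ok
                    case retry:
                      end ‖ end  ok
                    case done:
                      Z ‖ Z  ok
              case stop:
                offer{err,done} ‖ select{err,done}  ok label sets agree
                  case err:
                    recv[Bool] ‖ send[Bool]  ok
                      end ‖ end  ok
                  case done:
                    recv[Bool] ‖ send[Bool]  ok
                      Z ‖ Z  ok
              case data:
                select{ack,more} ‖ offer{ack,more}  ok label sets agree
                  case ack:
                    select{more,data} ‖ offer{more,data}  ok label sets agree
                      case more:
                        end ‖ end  ok
                      case data:
                        end ‖ end  ok
                  case more:
                    select{done,more,stop} ‖ offer{done,more,stop}  ok label sets agree
                      case done:
                        end ‖ end  ok
                      case more:
                        Z ‖ Z  ok
                      case stop:
                        Z ‖ Z  ok
          case stop:
            send[Bool] ‖ recv[Bool]  ok
              offer{retry,ok} ‖ select{retry,ok}  ok label sets agree
                case retry:
                  offer{stop,err} ‖ select{stop,err}  ok label sets agree
                    case stop:
                      end ‖ end  ok
                    case err:
                      end ‖ end  ok
                case ok:
                  recv[Unit] ‖ send[Unit]  ok
                    end ‖ end  ok
          case ack:
            select{ok,more,ack} ‖ offer{ok,more,ack}  ok label sets agree
              case ok:
                select{data,more} ‖ offer{data,more}  ok label sets agree
                  case data:
                    select{stop,data,more} ‖ offer{stop,data,more}  ok label sets agree
                      case stop:
                        Z ‖ Z  ok
                      case data:
                        end ‖ end  ok
                      case more:
                        Z ‖ Z  ok
                  case more:
                    recv[Int] ‖ send[Int]  ok
                      Z ‖ Z  ok
              case more:
                offer{err,ok} ‖ select{err,ok}  ok label sets agree
                  case err:
                    select{retry,ok,more} ‖ offer{retry,ok,more}  ok label sets agree
                      case retry:
                        Z ‖ Z  ok
                      case ok:
                        end ‖ end  ok
                      case more:
                        Z ‖ Z  ok
                  case ok:
                    select{more,err} ‖ offer{more,err}  ok label sets agree
                      case more:
                        Z ‖ Z  ok
                      case err:
                        Z ‖ Z  ok
              case ack:
                select{retry,more} ‖ offer{retry,more}  ok label sets agree
                  case retry:
                    recv[Unit] ‖ send[Unit]  ok
                      end ‖ end  ok
                  case more:
                    recv[Str] ‖ send[Str]  ok
                      end ‖ end  ok
      case done:
        recv[Int] ‖ send[Int]  ok
          offer{ack,stop} ‖ select{ack,stop}  ok label sets agree
            case ack:
              offer{more,data} ‖ select{more,data}  ok label sets agree
                case more:
                  recv[Str] ‖ send[Str]  ok
                    Z ‖ Z  ok
                case data:
                  select{more,ack} ‖ offer{more,ack}  ok label sets agree
                    case more:
                      Z ‖ Z  ok
                    case ack:
                      end ‖ end  ok
            case stop:
              send[Bool] ‖ recv[Bool]  ok
                send[Bool] ‖ recv[Bool]  ok
                  Z ‖ Z  ok
      case retry:
        send[Str] ‖ recv[Str]  ok
          select{ack,err,done} ‖ offer{ack,err,done}  ok label sets agree
            case ack:
              select{data,stop} ‖ offer{data,stop}  ok label sets agree
                case data:
                  select{data,err,stop} ‖ offer{data,err,stop}  ok label sets agree
                    case data:
                      end ‖ end  ok
                    case err:
                      Z ‖ Z  ok
                    case stop:
                      Z ‖ Z  ok
                case stop:
                  recv[Unit] ‖ send[Unit]  ok
                    Z ‖ Z  ok
            case err:
              recv[Bool] ‖ send[Bool]  ok
                offer{ack,done,retry} ‖ select{ack,done,retry}  ok label sets agree
                  case ack:
                    Z ‖ Z  ok
                  case done:
                    Z ‖ Z  ok
                  case retry:
                    Z ‖ Z  ok
            case done:
              recv[Unit] ‖ send[Unit]  ok
                select{more,retry} ‖ offer{more,retry}  ok label sets agree
                  case more:
                    end ‖ end  ok
                  case retry:
                    Z ‖ Z  ok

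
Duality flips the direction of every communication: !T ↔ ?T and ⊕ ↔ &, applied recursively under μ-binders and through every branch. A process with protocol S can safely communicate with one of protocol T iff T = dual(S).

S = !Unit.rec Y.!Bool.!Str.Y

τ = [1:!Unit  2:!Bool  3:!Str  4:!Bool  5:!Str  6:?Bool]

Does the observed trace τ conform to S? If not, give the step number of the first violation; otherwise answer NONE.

[1] !Unit  ✓  now at rec Y.…
[2] !Bool  ✓  now at !Str.rec Y.…
[3] !Str  ✓  now at rec Y.…
[4] !Bool  ✓  now at !Str.rec Y.…
[5] !Str  ✓  now at rec Y.…
[6] got ?Bool, protocol expects !Bool  ✗

6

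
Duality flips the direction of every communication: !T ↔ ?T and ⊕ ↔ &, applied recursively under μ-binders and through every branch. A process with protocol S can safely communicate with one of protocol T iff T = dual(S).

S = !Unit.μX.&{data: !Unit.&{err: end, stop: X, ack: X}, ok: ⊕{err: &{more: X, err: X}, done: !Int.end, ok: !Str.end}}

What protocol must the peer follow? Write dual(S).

!Unit = ?Unit
  μX = μX  (binder kept)
    &{data,ok} = ⊕{data,ok}  (offer→select)
      case data:
        !Unit = ?Unit
          &{err,stop,ack} = ⊕{err,stop,ack}  (offer→select)
            case err:
              end ↦ end
            case stop:
              X ↦ X
            case ack:
              X ↦ X
      case ok:
        ⊕{err,done,ok} = &{err,done,ok}  (internal→external)
          case err:
            &{more,err} = ⊕{more,err}  (offer→select)
              case more:
                X ↦ X
              case err:
                X ↦ X
          case done:
            !Int = ?Int
              end ↦ end
          case ok:
            !Str = ?Str
              end ↦ end

?Unit.μX.⊕{data: ?Unit.⊕{err: end, stop: X, ack: X}, ok: &{err: ⊕{more: X, err: X}, done: ?Int.end, ok: ?Str.end}}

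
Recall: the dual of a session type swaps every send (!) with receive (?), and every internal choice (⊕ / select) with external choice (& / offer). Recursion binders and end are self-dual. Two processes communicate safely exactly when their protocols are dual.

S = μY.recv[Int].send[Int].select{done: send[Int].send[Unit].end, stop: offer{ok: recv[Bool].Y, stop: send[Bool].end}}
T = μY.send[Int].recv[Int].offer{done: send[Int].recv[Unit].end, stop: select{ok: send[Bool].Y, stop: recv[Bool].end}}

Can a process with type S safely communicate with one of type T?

NO

μY ‖ μY  match (binder kept)
  recv[Int] ‖ send[Int]  match
    send[Int] ‖ recv[Int]  match
      select{done,stop} ‖ offer{done,stop}  match label sets agree
        case done:
          send[Int] ‖ send[Int]  ✗ same direction on both sides — not dual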